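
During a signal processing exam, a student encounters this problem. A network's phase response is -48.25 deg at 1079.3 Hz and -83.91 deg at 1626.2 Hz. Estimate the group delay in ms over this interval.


Group delay from phase difference:
tau = -d(phi)/d(omega)
d(phi) = -35.66 deg = -0.622384 rad
d(omega) = 2*pi*(1626.2 - 1079.3) = 3436.274 rad/s
tau = -(-0.622384) / 3436.274
    = 0.1811 ms

0.1811 ms


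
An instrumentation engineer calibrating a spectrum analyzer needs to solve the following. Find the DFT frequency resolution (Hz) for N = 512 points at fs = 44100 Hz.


DFT frequency resolution:
df = fs / N
   = 44100 / 512
   = 86.1328 Hz

86.1328 Hz


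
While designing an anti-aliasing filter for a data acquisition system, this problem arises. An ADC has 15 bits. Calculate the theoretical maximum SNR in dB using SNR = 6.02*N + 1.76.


Theoretical SNR for a full-scale sinusoid:
SNR = 6.02 * N + 1.76
    = 6.02 * 15 + 1.76
    = 90.3 + 1.76
    = 92.06 dB

92.06 dB


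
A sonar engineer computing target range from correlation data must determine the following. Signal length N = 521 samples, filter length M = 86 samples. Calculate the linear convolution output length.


Linear convolution output length:
L = N + M - 1
  = 521 + 86 - 1
  = 606 samples

606


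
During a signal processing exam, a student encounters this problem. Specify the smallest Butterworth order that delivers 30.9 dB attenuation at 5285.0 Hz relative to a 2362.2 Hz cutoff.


Butterworth filter order formula:
n = log10(10^(A/10) - 1) / (2 * log10(f_stop/f_pass))
10^(30.9/10) - 1 = 1229.2688
f_stop/f_pass = 5285.0 / 2362.2 = 2.2373
n = 4.4172 -> ceil = 5

5


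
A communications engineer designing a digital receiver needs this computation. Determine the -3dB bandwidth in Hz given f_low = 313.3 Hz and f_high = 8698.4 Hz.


Bandwidth is the difference of -3dB frequencies:
BW = f_high - f_low
   = 8698.4 - 313.3
   = 8385.1 Hz

8385.1 Hz


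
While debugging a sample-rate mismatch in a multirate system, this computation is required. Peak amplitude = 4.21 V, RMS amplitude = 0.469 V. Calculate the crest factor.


Crest factor is the ratio of peak to RMS:
CF = V_peak / V_rms
   = 4.21 / 0.469
   = 8.9765

8.9765


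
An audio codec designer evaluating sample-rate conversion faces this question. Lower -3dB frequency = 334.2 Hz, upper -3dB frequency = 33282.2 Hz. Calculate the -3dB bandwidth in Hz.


Bandwidth is the difference of -3dB frequencies:
BW = f_high - f_low
   = 33282.2 - 334.2
   = 32948.0 Hz

32948.0 Hz


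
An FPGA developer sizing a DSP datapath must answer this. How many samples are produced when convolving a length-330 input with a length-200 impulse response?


Linear convolution output length:
L = N + M - 1
  = 330 + 200 - 1
  = 529 samples

529


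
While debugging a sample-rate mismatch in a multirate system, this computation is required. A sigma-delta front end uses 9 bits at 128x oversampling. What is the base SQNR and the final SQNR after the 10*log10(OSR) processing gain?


Step 1 — baseline SQNR at Nyquist:
SQNR_base = 6.02*N + 1.76
          = 6.02*9 + 1.76
          = 55.94 dB

Step 2 — oversampling processing gain:
G = 10*log10(OSR) = 10*log10(128) = 21.07 dB

Step 3 — total:
SQNR_total = 55.94 + 21.07 = 77.01 dB

Base SQNR = 55.94 dB; oversampled SQNR = 77.01 dB


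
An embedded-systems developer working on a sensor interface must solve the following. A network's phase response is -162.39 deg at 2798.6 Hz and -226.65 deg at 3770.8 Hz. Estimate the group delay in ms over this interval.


Group delay from phase difference:
tau = -d(phi)/d(omega)
d(phi) = -64.26 deg = -1.121549 rad
d(omega) = 2*pi*(3770.8 - 2798.6) = 6108.5128 rad/s
tau = -(-1.121549) / 6108.5128
    = 0.1836 ms

0.1836 ms


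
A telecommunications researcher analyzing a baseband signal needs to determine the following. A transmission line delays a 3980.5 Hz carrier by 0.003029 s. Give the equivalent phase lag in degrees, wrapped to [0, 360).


Phase shift from frequency and time delay:
phi = 360 * f * t_delay
    = 360 * 3980.5 * 0.003029
    = 4340.5 degrees
    mod 360 = 20.5 degrees

20.5 degrees


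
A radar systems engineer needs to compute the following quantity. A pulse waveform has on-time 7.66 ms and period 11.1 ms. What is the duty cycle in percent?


Duty cycle as a percentage:
DC = (t_on / T) * 100
   = (7.66 / 11.1) * 100
   = 0.69009 * 100
   = 69.01 %

69.01 %


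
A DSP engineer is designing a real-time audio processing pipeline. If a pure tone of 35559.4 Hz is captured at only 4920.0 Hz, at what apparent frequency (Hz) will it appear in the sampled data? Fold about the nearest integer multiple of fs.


Compute the nearest integer multiple of fs to the signal:
n = round(35559.4 / 4920.0) = 7
f_alias = |35559.4 - 7 * 4920.0|
        = |35559.4 - 34440.0|
        = 1119.4 Hz

1119.4


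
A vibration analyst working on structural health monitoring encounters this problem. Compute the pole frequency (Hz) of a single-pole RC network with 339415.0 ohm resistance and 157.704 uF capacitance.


Cutoff frequency of a first-order RC filter:
fc = 1 / (2 * pi * R * C)
C = 157.704 uF = 0.000157704 F
fc = 1 / (2 * pi * 339415.0 * 0.000157704)
   = 1 / 336.3207081108
   = 0.002973 Hz

0.002973 Hz


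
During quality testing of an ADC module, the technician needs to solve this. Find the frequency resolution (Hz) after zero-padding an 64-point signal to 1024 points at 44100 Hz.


Frequency resolution after zero-padding:
N_padded = 64 * 16 = 1024
df = fs / N_padded
   = 44100 / 1024
   = 43.0664 Hz

43.0664 Hz


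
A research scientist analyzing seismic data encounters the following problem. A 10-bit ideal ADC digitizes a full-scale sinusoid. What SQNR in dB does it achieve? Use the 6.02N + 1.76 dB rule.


Theoretical SNR for a full-scale sinusoid:
SNR = 6.02 * N + 1.76
    = 6.02 * 10 + 1.76
    = 60.2 + 1.76
    = 61.96 dB

61.96 dB


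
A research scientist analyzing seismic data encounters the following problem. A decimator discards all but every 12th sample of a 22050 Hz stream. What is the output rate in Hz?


Decimation reduces the sample rate:
fs_out = fs_in / M
       = 22050 / 12
       = 1837.5 Hz

1837.5 Hz


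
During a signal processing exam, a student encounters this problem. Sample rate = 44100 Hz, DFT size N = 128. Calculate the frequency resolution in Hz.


DFT frequency resolution:
df = fs / N
   = 44100 / 128
   = 344.5312 Hz

344.5312 Hz


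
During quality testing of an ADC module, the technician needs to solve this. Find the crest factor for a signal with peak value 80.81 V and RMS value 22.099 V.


Crest factor is the ratio of peak to RMS:
CF = V_peak / V_rms
   = 80.81 / 22.099
   = 3.6567

3.6567


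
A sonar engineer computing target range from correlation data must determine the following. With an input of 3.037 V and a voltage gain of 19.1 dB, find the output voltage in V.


Output voltage from dB gain:
V_out = V_in * 10^(gain_dB / 20)
      = 3.037 * 10^(19.1 / 20)
      = 3.037 * 9.015711
      = 27.3807 V

27.3807 V


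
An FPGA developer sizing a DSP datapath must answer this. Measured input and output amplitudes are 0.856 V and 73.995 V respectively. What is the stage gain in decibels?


Voltage gain in dB:
G = 20 * log10(Vout / Vin)
  = 20 * log10(73.995 / 0.856)
  = 20 * log10(86.442757)
  = 20 * 1.936729
  = 38.73 dB

38.73 dB


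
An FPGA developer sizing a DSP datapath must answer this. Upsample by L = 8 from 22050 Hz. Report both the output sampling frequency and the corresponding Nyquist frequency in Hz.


Step 1 — output sample rate after interpolation by L:
fs_out = L * fs_in = 8 * 22050 = 176400 Hz

Step 2 — Nyquist frequency of the output stream:
f_Nyq = fs_out / 2 = 176400 / 2 = 88200.0 Hz

fs_out = 176400 Hz; f_Nyquist = 88200.0 Hz


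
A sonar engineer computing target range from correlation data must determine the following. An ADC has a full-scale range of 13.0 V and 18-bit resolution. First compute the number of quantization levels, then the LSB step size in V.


Step 1 — number of quantization levels:
L = 2^N = 2^18 = 262144

Step 2 — LSB step size:
delta = Vfs / L
      = 13.0 / 262144
      = 4.959e-05 V

Levels = 262144; step size = 4.959e-05 V


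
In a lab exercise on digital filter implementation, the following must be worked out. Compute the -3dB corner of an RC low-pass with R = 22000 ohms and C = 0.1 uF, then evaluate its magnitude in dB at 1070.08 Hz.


Step 1 — cutoff frequency:
fc = 1 / (2*pi*R*C)
C = 0.1 uF = 1e-07 F
fc = 1 / (2*pi*22000*1e-07)
   = 72.3432 Hz

Step 2 — magnitude at f = 1070.08 Hz:
|H(f)| = 1 / sqrt(1 + (f/fc)^2)
f/fc = 1070.08 / 72.3432 = 14.791715
|H| = 1 / sqrt(1 + 218.794833) = 0.0674514
|H|_dB = 20*log10(0.0674514) = -23.42 dB

fc = 72.3432 Hz; |H(1070.08 Hz)| = -23.42 dB


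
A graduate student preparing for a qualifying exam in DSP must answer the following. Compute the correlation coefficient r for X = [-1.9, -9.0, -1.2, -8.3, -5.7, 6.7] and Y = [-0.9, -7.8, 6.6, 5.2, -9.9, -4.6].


Pearson correlation coefficient (population):
r = cov(X,Y) / (std(X) * std(Y))
Mean X = -3.2333, Mean Y = -1.9
Cov(X,Y) = 1.596667
Std(X) = 5.316536, Std(Y) = 6.188161
r = 0.0485

0.0485


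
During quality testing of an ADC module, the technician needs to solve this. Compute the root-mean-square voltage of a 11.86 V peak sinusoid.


RMS voltage for a sinusoidal waveform:
V_rms = V_peak / sqrt(2)
      = 11.86 / 1.414214
      = 8.386 V

8.386 V


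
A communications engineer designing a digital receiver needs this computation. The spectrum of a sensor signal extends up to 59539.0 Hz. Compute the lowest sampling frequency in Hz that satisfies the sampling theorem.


The Nyquist rate is twice the maximum frequency component.
fs_min = 2 * fmax
      = 2 * 59539.0
      = 119078.0 Hz

119078.0


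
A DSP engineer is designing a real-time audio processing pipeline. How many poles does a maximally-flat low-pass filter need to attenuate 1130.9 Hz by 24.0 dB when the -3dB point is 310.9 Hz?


Butterworth filter order formula:
n = log10(10^(A/10) - 1) / (2 * log10(f_stop/f_pass))
10^(24.0/10) - 1 = 250.1886
f_stop/f_pass = 1130.9 / 310.9 = 3.6375
n = 2.1382 -> ceil = 3

3


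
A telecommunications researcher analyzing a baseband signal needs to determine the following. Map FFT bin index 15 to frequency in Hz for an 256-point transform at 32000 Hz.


Frequency of DFT bin k:
f_k = k * fs / N
    = 15 * 32000 / 256
    = 480000 / 256
    = 1875.0 Hz

1875.0 Hz


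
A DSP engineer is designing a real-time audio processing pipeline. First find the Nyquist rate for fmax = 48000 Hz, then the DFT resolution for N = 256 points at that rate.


Step 1 — Nyquist sampling rate:
fs = 2 * fmax = 2 * 48000 = 96000 Hz

Step 2 — DFT bin spacing:
df = fs / N = 96000 / 256 = 375.0 Hz

375.0 Hz


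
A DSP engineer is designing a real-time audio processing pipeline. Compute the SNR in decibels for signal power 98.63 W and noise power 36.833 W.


SNR in decibels:
SNR = 10 * log10(Ps / Pn)
    = 10 * log10(98.63 / 36.833)
    = 10 * log10(2.6778)
    = 10 * 0.4278
    = 4.28 dB

4.28 dB


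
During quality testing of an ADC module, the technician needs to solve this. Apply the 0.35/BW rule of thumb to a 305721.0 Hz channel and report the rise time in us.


Rise time from bandwidth relationship:
tr = 0.35 / BW
   = 0.35 / 305721.0
   = 1.14483467e-06 s
   = 1.1448 us

1.1448 us


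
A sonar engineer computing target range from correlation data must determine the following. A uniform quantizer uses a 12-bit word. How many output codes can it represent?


Number of quantization levels = 2^N
= 2^12
= 4096

4096


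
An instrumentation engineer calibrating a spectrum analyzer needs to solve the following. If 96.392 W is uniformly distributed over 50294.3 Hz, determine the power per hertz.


Power spectral density:
PSD = P / BW
    = 96.392 / 50294.3
    = 0.00191656 W/Hz

0.00191656 W/Hz


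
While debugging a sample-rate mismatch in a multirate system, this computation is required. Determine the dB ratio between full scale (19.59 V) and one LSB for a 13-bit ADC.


Dynamic range from full-scale to LSB:
V_min = V_max / 2^bits = 19.59 / 2^13
DR = 20 * log10(V_max / V_min)
   = 20 * log10(2^13)
   = 20 * 13 * log10(2)
   = 78.27 dB

78.27 dB


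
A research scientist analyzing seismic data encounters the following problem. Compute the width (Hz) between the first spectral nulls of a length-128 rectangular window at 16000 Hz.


Main lobe width for a rectangular window:
Width = 2 * fs / N
      = 2 * 16000 / 128
      = 32000 / 128
      = 250.0 Hz

250.0 Hz


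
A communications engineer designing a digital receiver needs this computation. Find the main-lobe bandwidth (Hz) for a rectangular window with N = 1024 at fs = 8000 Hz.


Main lobe width for a rectangular window:
Width = 2 * fs / N
      = 2 * 8000 / 1024
      = 16000 / 1024
      = 15.625 Hz

15.625 Hz


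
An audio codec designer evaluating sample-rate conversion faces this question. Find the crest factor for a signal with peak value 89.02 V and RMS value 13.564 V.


Crest factor is the ratio of peak to RMS:
CF = V_peak / V_rms
   = 89.02 / 13.564
   = 6.563

6.563


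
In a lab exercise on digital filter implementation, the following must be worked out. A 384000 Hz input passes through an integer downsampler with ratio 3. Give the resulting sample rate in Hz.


Decimation reduces the sample rate:
fs_out = fs_in / M
       = 384000 / 3
       = 128000.0 Hz

128000.0 Hz


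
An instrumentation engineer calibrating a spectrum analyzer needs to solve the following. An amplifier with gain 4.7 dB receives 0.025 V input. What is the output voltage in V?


Output voltage from dB gain:
V_out = V_in * 10^(gain_dB / 20)
      = 0.025 * 10^(4.7 / 20)
      = 0.025 * 1.717908
      = 0.0429 V

0.0429 V


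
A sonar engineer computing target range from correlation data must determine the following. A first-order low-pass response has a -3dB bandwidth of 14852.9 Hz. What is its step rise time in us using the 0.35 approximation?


Rise time from bandwidth relationship:
tr = 0.35 / BW
   = 0.35 / 14852.9
   = 2.356442176e-05 s
   = 23.5644 us

23.5644 us


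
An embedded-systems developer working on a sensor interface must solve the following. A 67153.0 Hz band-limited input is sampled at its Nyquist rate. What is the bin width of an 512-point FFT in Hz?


Step 1 — Nyquist sampling rate:
fs = 2 * fmax = 2 * 67153.0 = 134306.0 Hz

Step 2 — DFT bin spacing:
df = fs / N = 134306.0 / 512 = 262.3164 Hz

262.3164 Hz


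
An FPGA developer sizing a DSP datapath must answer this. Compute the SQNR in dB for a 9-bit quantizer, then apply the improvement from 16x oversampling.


Step 1 — baseline SQNR at Nyquist:
SQNR_base = 6.02*N + 1.76
          = 6.02*9 + 1.76
          = 55.94 dB

Step 2 — oversampling processing gain:
G = 10*log10(OSR) = 10*log10(16) = 12.04 dB

Step 3 — total:
SQNR_total = 55.94 + 12.04 = 67.98 dB

Base SQNR = 55.94 dB; oversampled SQNR = 67.98 dB


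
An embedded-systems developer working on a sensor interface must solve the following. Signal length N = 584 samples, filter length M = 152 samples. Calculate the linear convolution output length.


Linear convolution output length:
L = N + M - 1
  = 584 + 152 - 1
  = 735 samples

735


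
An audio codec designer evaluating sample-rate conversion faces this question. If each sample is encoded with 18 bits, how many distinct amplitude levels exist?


Number of quantization levels = 2^N
= 2^18
= 262144

262144


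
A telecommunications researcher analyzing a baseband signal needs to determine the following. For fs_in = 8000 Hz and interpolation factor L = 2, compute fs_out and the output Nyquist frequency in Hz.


Step 1 — output sample rate after interpolation by L:
fs_out = L * fs_in = 2 * 8000 = 16000 Hz

Step 2 — Nyquist frequency of the output stream:
f_Nyq = fs_out / 2 = 16000 / 2 = 8000.0 Hz

fs_out = 16000 Hz; f_Nyquist = 8000.0 Hz


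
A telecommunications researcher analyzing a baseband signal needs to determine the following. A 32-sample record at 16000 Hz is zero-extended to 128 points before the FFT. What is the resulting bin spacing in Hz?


Frequency resolution after zero-padding:
N_padded = 32 * 4 = 128
df = fs / N_padded
   = 16000 / 128
   = 125.0 Hz

125.0 Hz


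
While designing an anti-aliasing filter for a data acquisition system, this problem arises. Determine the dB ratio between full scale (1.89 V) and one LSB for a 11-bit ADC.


Dynamic range from full-scale to LSB:
V_min = V_max / 2^bits = 1.89 / 2^11
DR = 20 * log10(V_max / V_min)
   = 20 * log10(2^11)
   = 20 * 11 * log10(2)
   = 66.23 dB

66.23 dB


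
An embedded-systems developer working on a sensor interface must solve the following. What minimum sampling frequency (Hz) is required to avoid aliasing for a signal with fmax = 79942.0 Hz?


The Nyquist rate is twice the maximum frequency component.
fs_min = 2 * fmax
      = 2 * 79942.0
      = 159884.0 Hz

159884.0


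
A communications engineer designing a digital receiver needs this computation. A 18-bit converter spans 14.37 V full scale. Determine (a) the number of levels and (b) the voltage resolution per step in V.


Step 1 — number of quantization levels:
L = 2^N = 2^18 = 262144

Step 2 — LSB step size:
delta = Vfs / L
      = 14.37 / 262144
      = 5.482e-05 V

Levels = 262144; step size = 5.482e-05 V


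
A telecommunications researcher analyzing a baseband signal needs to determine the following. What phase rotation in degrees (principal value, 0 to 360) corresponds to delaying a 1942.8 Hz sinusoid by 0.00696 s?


Phase shift from frequency and time delay:
phi = 360 * f * t_delay
    = 360 * 1942.8 * 0.00696
    = 4867.88 degrees
    mod 360 = 187.88 degrees

187.88 degrees


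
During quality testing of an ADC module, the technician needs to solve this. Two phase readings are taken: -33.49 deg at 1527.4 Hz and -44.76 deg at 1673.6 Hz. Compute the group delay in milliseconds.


Group delay from phase difference:
tau = -d(phi)/d(omega)
d(phi) = -11.27 deg = -0.196699 rad
d(omega) = 2*pi*(1673.6 - 1527.4) = 918.6017 rad/s
tau = -(-0.196699) / 918.6017
    = 0.2141 ms

0.2141 ms


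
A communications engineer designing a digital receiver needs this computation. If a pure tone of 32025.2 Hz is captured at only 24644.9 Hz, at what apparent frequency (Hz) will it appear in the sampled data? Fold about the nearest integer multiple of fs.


Compute the nearest integer multiple of fs to the signal:
n = round(32025.2 / 24644.9) = 1
f_alias = |32025.2 - 1 * 24644.9|
        = |32025.2 - 24644.9|
        = 7380.3 Hz

7380.3


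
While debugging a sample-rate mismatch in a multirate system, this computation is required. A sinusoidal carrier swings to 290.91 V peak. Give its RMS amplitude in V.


RMS voltage for a sinusoidal waveform:
V_rms = V_peak / sqrt(2)
      = 290.91 / 1.414214
      = 205.704 V

205.704 V


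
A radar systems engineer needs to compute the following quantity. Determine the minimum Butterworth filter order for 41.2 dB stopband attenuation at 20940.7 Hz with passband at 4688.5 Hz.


Butterworth filter order formula:
n = log10(10^(A/10) - 1) / (2 * log10(f_stop/f_pass))
10^(41.2/10) - 1 = 13181.5674
f_stop/f_pass = 20940.7 / 4688.5 = 4.4664
n = 3.1694 -> ceil = 4

4


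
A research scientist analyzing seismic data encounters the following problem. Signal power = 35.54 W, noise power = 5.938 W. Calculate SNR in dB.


SNR in decibels:
SNR = 10 * log10(Ps / Pn)
    = 10 * log10(35.54 / 5.938)
    = 10 * log10(5.9852)
    = 10 * 0.7771
    = 7.77 dB

7.77 dB


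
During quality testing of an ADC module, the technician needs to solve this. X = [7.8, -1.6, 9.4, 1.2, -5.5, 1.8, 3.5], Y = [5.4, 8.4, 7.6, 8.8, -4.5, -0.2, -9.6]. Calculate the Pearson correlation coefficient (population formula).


Pearson correlation coefficient (population):
r = cov(X,Y) / (std(X) * std(Y))
Mean X = 2.3714, Mean Y = 2.2714
Cov(X,Y) = 9.109184
Std(X) = 4.77455, Std(Y) = 6.668201
r = 0.2861

0.2861


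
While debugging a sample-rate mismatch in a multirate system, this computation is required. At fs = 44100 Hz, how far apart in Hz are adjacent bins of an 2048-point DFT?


DFT frequency resolution:
df = fs / N
   = 44100 / 2048
   = 21.5332 Hz

21.5332 Hz


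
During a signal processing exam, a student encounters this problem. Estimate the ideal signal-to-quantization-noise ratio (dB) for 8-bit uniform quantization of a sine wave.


Theoretical SNR for a full-scale sinusoid:
SNR = 6.02 * N + 1.76
    = 6.02 * 8 + 1.76
    = 48.16 + 1.76
    = 49.92 dB

49.92 dB


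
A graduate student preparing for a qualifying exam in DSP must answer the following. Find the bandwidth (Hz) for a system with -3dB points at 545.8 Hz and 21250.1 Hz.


Bandwidth is the difference of -3dB frequencies:
BW = f_high - f_low
   = 21250.1 - 545.8
   = 20704.3 Hz

20704.3 Hz


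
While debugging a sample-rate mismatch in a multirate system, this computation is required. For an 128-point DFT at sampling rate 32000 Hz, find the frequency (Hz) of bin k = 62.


Frequency of DFT bin k:
f_k = k * fs / N
    = 62 * 32000 / 128
    = 1984000 / 128
    = 15500.0 Hz

15500.0 Hz


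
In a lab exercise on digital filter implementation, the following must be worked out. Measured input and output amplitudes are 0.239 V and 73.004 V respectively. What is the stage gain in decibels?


Voltage gain in dB:
G = 20 * log10(Vout / Vin)
  = 20 * log10(73.004 / 0.239)
  = 20 * log10(305.456067)
  = 20 * 2.484949
  = 49.7 dB

49.7 dB


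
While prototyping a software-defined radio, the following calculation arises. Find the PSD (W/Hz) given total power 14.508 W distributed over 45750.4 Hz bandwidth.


Power spectral density:
PSD = P / BW
    = 14.508 / 45750.4
    = 0.00031711 W/Hz

0.00031711 W/Hz


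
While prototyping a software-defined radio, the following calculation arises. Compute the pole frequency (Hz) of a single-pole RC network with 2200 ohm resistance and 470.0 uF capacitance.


Cutoff frequency of a first-order RC filter:
fc = 1 / (2 * pi * R * C)
C = 470.0 uF = 0.00047 F
fc = 1 / (2 * pi * 2200 * 0.00047)
   = 1 / 6.4968136076237
   = 0.153922 Hz

0.153922 Hz


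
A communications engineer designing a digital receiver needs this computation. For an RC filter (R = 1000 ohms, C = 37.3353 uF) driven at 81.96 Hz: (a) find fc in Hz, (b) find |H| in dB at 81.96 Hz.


Step 1 — cutoff frequency:
fc = 1 / (2*pi*R*C)
C = 37.3353 uF = 3.73353e-05 F
fc = 1 / (2*pi*1000*3.73353e-05)
   = 4.26285 Hz

Step 2 — magnitude at f = 81.96 Hz:
|H(f)| = 1 / sqrt(1 + (f/fc)^2)
f/fc = 81.96 / 4.26285 = 19.226574
|H| = 1 / sqrt(1 + 369.661148) = 0.0519411
|H|_dB = 20*log10(0.0519411) = -25.69 dB

fc = 4.26285 Hz; |H(81.96 Hz)| = -25.69 dB


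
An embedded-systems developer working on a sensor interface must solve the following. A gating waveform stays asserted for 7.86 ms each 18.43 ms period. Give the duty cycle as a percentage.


Duty cycle as a percentage:
DC = (t_on / T) * 100
   = (7.86 / 18.43) * 100
   = 0.426479 * 100
   = 42.65 %

42.65 %


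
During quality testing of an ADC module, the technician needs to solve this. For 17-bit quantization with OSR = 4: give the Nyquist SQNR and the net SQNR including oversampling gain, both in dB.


Step 1 — baseline SQNR at Nyquist:
SQNR_base = 6.02*N + 1.76
          = 6.02*17 + 1.76
          = 104.1 dB

Step 2 — oversampling processing gain:
G = 10*log10(OSR) = 10*log10(4) = 6.02 dB

Step 3 — total:
SQNR_total = 104.1 + 6.02 = 110.12 dB

Base SQNR = 104.1 dB; oversampled SQNR = 110.12 dB


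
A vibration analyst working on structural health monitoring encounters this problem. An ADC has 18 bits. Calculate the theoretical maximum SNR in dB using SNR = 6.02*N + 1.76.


Theoretical SNR for a full-scale sinusoid:
SNR = 6.02 * N + 1.76
    = 6.02 * 18 + 1.76
    = 108.36 + 1.76
    = 110.12 dB

110.12 dB


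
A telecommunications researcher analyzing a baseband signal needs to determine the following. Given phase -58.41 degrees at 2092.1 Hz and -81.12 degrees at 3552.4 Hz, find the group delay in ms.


Group delay from phase difference:
tau = -d(phi)/d(omega)
d(phi) = -22.71 deg = -0.396364 rad
d(omega) = 2*pi*(3552.4 - 2092.1) = 9175.3355 rad/s
tau = -(-0.396364) / 9175.3355
    = 0.0432 ms

0.0432 ms


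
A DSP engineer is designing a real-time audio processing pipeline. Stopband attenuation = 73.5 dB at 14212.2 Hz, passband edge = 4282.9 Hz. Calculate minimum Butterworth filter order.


Butterworth filter order formula:
n = log10(10^(A/10) - 1) / (2 * log10(f_stop/f_pass))
10^(73.5/10) - 1 = 22387210.3857
f_stop/f_pass = 14212.2 / 4282.9 = 3.3184
n = 7.0548 -> ceil = 8

8


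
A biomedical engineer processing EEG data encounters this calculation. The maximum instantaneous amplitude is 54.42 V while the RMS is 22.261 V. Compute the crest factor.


Crest factor is the ratio of peak to RMS:
CF = V_peak / V_rms
   = 54.42 / 22.261
   = 2.4446

2.4446


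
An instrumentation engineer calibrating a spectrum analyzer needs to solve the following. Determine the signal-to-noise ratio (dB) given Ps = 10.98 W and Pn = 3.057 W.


SNR in decibels:
SNR = 10 * log10(Ps / Pn)
    = 10 * log10(10.98 / 3.057)
    = 10 * log10(3.5918)
    = 10 * 0.5553
    = 5.55 dB

5.55 dB


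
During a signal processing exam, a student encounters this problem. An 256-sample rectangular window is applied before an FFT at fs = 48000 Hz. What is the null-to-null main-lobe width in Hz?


Main lobe width for a rectangular window:
Width = 2 * fs / N
      = 2 * 48000 / 256
      = 96000 / 256
      = 375.0 Hz

375.0 Hz


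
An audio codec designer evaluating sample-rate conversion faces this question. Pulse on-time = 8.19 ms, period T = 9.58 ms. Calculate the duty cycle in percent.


Duty cycle as a percentage:
DC = (t_on / T) * 100
   = (8.19 / 9.58) * 100
   = 0.854906 * 100
   = 85.49 %

85.49 %


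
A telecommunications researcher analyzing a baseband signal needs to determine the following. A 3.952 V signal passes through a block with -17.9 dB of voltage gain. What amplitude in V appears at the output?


Output voltage from dB gain:
V_out = V_in * 10^(gain_dB / 20)
      = 3.952 * 10^(-17.9 / 20)
      = 3.952 * 0.12735
      = 0.5033 V

0.5033 V


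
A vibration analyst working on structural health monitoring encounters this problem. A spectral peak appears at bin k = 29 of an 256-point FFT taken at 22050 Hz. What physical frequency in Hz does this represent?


Frequency of DFT bin k:
f_k = k * fs / N
    = 29 * 22050 / 256
    = 639450 / 256
    = 2497.852 Hz

2497.852 Hz


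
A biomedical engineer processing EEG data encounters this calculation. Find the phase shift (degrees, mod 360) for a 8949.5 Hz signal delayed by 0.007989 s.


Phase shift from frequency and time delay:
phi = 360 * f * t_delay
    = 360 * 8949.5 * 0.007989
    = 25739.12 degrees
    mod 360 = 179.12 degrees

179.12 degrees


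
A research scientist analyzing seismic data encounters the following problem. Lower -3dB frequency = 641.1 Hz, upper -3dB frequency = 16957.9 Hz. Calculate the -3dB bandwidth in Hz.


Bandwidth is the difference of -3dB frequencies:
BW = f_high - f_low
   = 16957.9 - 641.1
   = 16316.8 Hz

16316.8 Hz


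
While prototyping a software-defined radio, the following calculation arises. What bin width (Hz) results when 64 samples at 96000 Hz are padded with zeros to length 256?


Frequency resolution after zero-padding:
N_padded = 64 * 4 = 256
df = fs / N_padded
   = 96000 / 256
   = 375.0 Hz

375.0 Hz


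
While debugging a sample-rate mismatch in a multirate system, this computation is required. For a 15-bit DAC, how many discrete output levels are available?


Number of quantization levels = 2^N
= 2^15
= 32768

32768


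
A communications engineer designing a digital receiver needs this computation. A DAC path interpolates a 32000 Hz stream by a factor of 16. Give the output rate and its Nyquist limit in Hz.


Step 1 — output sample rate after interpolation by L:
fs_out = L * fs_in = 16 * 32000 = 512000 Hz

Step 2 — Nyquist frequency of the output stream:
f_Nyq = fs_out / 2 = 512000 / 2 = 256000.0 Hz

fs_out = 512000 Hz; f_Nyquist = 256000.0 Hz


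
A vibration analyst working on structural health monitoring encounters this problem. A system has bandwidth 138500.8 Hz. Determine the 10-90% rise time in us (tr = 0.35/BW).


Rise time from bandwidth relationship:
tr = 0.35 / BW
   = 0.35 / 138500.8
   = 2.527061216e-06 s
   = 2.5271 us

2.5271 us


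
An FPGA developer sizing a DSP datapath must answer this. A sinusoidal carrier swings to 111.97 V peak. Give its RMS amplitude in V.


RMS voltage for a sinusoidal waveform:
V_rms = V_peak / sqrt(2)
      = 111.97 / 1.414214
      = 79.175 V

79.175 V


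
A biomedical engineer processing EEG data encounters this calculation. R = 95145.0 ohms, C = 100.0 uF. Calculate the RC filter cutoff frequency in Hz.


Cutoff frequency of a first-order RC filter:
fc = 1 / (2 * pi * R * C)
C = 100.0 uF = 0.0001 F
fc = 1 / (2 * pi * 95145.0 * 0.0001)
   = 1 / 59.78136660516
   = 0.016728 Hz

0.016728 Hz


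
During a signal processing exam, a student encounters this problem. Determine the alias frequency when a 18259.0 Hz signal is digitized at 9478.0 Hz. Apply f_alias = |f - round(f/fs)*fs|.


Compute the nearest integer multiple of fs to the signal:
n = round(18259.0 / 9478.0) = 2
f_alias = |18259.0 - 2 * 9478.0|
        = |18259.0 - 18956.0|
        = 697.0 Hz

697.0


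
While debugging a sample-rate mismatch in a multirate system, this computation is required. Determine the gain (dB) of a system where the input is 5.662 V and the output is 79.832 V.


Voltage gain in dB:
G = 20 * log10(Vout / Vin)
  = 20 * log10(79.832 / 5.662)
  = 20 * log10(14.099611)
  = 20 * 1.149207
  = 22.98 dB

22.98 dB


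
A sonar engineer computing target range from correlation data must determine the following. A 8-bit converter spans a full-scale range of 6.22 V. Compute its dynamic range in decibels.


Dynamic range from full-scale to LSB:
V_min = V_max / 2^bits = 6.22 / 2^8
DR = 20 * log10(V_max / V_min)
   = 20 * log10(2^8)
   = 20 * 8 * log10(2)
   = 48.16 dB

48.16 dB


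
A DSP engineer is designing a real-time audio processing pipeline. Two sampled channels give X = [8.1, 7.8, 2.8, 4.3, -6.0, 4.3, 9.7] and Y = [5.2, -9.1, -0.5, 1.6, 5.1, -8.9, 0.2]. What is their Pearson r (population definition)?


Pearson correlation coefficient (population):
r = cov(X,Y) / (std(X) * std(Y))
Mean X = 4.4286, Mean Y = -0.9143
Cov(X,Y) = -8.852449
Std(X) = 4.841403, Std(Y) = 5.504136
r = -0.3322

-0.3322


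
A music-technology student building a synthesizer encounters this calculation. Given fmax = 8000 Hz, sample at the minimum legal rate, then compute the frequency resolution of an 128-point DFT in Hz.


Step 1 — Nyquist sampling rate:
fs = 2 * fmax = 2 * 8000 = 16000 Hz

Step 2 — DFT bin spacing:
df = fs / N = 16000 / 128 = 125.0 Hz

125.0 Hz


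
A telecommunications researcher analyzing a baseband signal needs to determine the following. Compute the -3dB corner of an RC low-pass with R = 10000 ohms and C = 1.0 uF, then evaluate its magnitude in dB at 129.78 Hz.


Step 1 — cutoff frequency:
fc = 1 / (2*pi*R*C)
C = 1.0 uF = 1e-06 F
fc = 1 / (2*pi*10000*1e-06)
   = 15.9155 Hz

Step 2 — magnitude at f = 129.78 Hz:
|H(f)| = 1 / sqrt(1 + (f/fc)^2)
f/fc = 129.78 / 15.9155 = 8.154315
|H| = 1 / sqrt(1 + 66.492853) = 0.1217226
|H|_dB = 20*log10(0.1217226) = -18.29 dB

fc = 15.9155 Hz; |H(129.78 Hz)| = -18.29 dB


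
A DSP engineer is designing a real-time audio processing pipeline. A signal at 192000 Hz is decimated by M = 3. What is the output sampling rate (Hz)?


Decimation reduces the sample rate:
fs_out = fs_in / M
       = 192000 / 3
       = 64000.0 Hz

64000.0 Hz


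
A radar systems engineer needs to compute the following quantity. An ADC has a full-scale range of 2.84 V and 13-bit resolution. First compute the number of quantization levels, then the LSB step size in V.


Step 1 — number of quantization levels:
L = 2^N = 2^13 = 8192

Step 2 — LSB step size:
delta = Vfs / L
      = 2.84 / 8192
      = 0.00034668 V

Levels = 8192; step size = 0.00034668 V


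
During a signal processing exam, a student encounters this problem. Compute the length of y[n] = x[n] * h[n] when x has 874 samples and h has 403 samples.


Linear convolution output length:
L = N + M - 1
  = 874 + 403 - 1
  = 1276 samples

1276


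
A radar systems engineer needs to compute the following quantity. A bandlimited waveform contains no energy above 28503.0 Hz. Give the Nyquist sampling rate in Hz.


The Nyquist rate is twice the maximum frequency component.
fs_min = 2 * fmax
      = 2 * 28503.0
      = 57006.0 Hz

57006.0


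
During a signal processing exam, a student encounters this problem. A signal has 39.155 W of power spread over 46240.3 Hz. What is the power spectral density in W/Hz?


Power spectral density:
PSD = P / BW
    = 39.155 / 46240.3
    = 0.00084677 W/Hz

0.00084677 W/Hz


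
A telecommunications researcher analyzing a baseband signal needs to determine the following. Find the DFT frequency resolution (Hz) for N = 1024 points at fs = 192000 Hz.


DFT frequency resolution:
df = fs / N
   = 192000 / 1024
   = 187.5 Hz

187.5 Hz


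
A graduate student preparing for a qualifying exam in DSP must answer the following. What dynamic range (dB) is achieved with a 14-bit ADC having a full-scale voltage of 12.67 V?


Dynamic range from full-scale to LSB:
V_min = V_max / 2^bits = 12.67 / 2^14
DR = 20 * log10(V_max / V_min)
   = 20 * log10(2^14)
   = 20 * 14 * log10(2)
   = 84.29 dB

84.29 dB


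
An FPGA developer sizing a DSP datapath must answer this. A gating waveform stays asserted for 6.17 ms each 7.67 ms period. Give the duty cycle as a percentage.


Duty cycle as a percentage:
DC = (t_on / T) * 100
   = (6.17 / 7.67) * 100
   = 0.804433 * 100
   = 80.44 %

80.44 %


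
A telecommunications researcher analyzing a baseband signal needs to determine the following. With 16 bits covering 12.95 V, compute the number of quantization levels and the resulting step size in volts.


Step 1 — number of quantization levels:
L = 2^N = 2^16 = 65536

Step 2 — LSB step size:
delta = Vfs / L
      = 12.95 / 65536
      = 0.0001976 V

Levels = 65536; step size = 0.0001976 V


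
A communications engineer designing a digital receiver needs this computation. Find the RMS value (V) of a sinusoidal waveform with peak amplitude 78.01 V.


RMS voltage for a sinusoidal waveform:
V_rms = V_peak / sqrt(2)
      = 78.01 / 1.414214
      = 55.161 V

55.161 V


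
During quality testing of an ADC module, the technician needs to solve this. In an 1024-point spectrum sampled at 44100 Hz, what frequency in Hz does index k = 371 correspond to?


Frequency of DFT bin k:
f_k = k * fs / N
    = 371 * 44100 / 1024
    = 16361100 / 1024
    = 15977.637 Hz

15977.637 Hz


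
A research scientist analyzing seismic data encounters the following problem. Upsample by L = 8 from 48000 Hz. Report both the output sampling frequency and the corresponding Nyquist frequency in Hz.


Step 1 — output sample rate after interpolation by L:
fs_out = L * fs_in = 8 * 48000 = 384000 Hz

Step 2 — Nyquist frequency of the output stream:
f_Nyq = fs_out / 2 = 384000 / 2 = 192000.0 Hz

fs_out = 384000 Hz; f_Nyquist = 192000.0 Hz


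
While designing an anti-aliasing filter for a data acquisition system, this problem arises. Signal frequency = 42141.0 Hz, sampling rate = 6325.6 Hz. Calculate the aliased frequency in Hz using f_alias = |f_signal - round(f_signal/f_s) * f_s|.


Compute the nearest integer multiple of fs to the signal:
n = round(42141.0 / 6325.6) = 7
f_alias = |42141.0 - 7 * 6325.6|
        = |42141.0 - 44279.2|
        = 2138.2 Hz

2138.2


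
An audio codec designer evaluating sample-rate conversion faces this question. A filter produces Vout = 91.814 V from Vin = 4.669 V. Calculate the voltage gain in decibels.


Voltage gain in dB:
G = 20 * log10(Vout / Vin)
  = 20 * log10(91.814 / 4.669)
  = 20 * log10(19.664596)
  = 20 * 1.293685
  = 25.87 dB

25.87 dB


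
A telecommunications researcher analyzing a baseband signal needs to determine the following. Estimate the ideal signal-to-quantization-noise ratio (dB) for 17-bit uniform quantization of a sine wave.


Theoretical SNR for a full-scale sinusoid:
SNR = 6.02 * N + 1.76
    = 6.02 * 17 + 1.76
    = 102.34 + 1.76
    = 104.1 dB

104.1 dB


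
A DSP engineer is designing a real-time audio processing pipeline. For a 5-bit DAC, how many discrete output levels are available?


Number of quantization levels = 2^N
= 2^5
= 32

32


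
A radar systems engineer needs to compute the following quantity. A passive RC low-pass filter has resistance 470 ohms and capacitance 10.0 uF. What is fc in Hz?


Cutoff frequency of a first-order RC filter:
fc = 1 / (2 * pi * R * C)
C = 10.0 uF = 1e-05 F
fc = 1 / (2 * pi * 470 * 1e-05)
   = 1 / 0.029530970943744
   = 33.862754 Hz

33.862754 Hz


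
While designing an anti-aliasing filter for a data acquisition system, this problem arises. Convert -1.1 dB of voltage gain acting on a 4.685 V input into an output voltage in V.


Output voltage from dB gain:
V_out = V_in * 10^(gain_dB / 20)
      = 4.685 * 10^(-1.1 / 20)
      = 4.685 * 0.881049
      = 4.1277 V

4.1277 V


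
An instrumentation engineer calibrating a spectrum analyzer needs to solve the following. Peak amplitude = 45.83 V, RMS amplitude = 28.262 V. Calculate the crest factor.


Crest factor is the ratio of peak to RMS:
CF = V_peak / V_rms
   = 45.83 / 28.262
   = 1.6216

1.6216


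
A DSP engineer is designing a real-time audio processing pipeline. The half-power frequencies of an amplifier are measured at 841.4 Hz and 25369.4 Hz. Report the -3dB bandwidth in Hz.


Bandwidth is the difference of -3dB frequencies:
BW = f_high - f_low
   = 25369.4 - 841.4
   = 24528.0 Hz

24528.0 Hz


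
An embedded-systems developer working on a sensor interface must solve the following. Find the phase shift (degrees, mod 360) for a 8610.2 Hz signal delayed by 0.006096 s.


Phase shift from frequency and time delay:
phi = 360 * f * t_delay
    = 360 * 8610.2 * 0.006096
    = 18895.6 degrees
    mod 360 = 175.6 degrees

175.6 degrees


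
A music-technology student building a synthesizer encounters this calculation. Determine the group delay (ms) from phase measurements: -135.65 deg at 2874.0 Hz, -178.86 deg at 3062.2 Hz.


Group delay from phase difference:
tau = -d(phi)/d(omega)
d(phi) = -43.21 deg = -0.754157 rad
d(omega) = 2*pi*(3062.2 - 2874.0) = 1182.4955 rad/s
tau = -(-0.754157) / 1182.4955
    = 0.6378 ms

0.6378 ms


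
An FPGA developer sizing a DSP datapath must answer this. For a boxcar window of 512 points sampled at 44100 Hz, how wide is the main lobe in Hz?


Main lobe width for a rectangular window:
Width = 2 * fs / N
      = 2 * 44100 / 512
      = 88200 / 512
      = 172.266 Hz

172.266 Hz


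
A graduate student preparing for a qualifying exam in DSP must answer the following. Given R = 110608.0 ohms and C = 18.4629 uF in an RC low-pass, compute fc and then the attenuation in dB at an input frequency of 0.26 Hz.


Step 1 — cutoff frequency:
fc = 1 / (2*pi*R*C)
C = 18.4629 uF = 1.84629e-05 F
fc = 1 / (2*pi*110608.0*1.84629e-05)
   = 0.0779352 Hz

Step 2 — magnitude at f = 0.26 Hz:
|H(f)| = 1 / sqrt(1 + (f/fc)^2)
f/fc = 0.26 / 0.0779352 = 3.336105
|H| = 1 / sqrt(1 + 11.129597) = 0.2871288
|H|_dB = 20*log10(0.2871288) = -10.84 dB

fc = 0.0779352 Hz; |H(0.26 Hz)| = -10.84 dB
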